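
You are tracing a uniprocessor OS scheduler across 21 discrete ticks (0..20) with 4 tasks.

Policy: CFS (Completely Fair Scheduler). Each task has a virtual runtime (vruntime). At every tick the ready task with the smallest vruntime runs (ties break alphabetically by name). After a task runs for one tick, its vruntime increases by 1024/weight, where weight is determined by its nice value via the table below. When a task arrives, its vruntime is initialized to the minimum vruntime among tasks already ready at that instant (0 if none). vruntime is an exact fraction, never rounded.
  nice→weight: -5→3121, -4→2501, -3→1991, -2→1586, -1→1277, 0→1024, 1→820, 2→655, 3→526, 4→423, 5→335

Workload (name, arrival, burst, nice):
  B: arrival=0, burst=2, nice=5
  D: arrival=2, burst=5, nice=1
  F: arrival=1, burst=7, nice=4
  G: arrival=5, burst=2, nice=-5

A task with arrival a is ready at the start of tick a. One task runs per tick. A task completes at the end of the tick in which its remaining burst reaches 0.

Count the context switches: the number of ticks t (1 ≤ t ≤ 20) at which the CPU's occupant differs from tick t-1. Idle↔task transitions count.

t=0: vr[B=0] → run B
t=1: vr[B=1024/335 F=1024/335] → run B
t=2: vr[D=1024/335 F=1024/335] → run D
t=3: vr[D=59136/13735 F=1024/335] → run F
t=4: vr[D=59136/13735 F=776192/141705] → run D
t=5: vr[D=76288/13735 F=776192/141705 G=776192/141705] → run F
t=6: vr[D=76288/13735 F=1119232/141705 G=776192/141705] → run G
t=7: vr[D=76288/13735 F=1119232/141705 G=2567601152/442261305] → run D
t=8: vr[D=18688/2747 F=1119232/141705 G=2567601152/442261305] → run G
t=9: vr[D=18688/2747 F=1119232/141705] → run D
t=10: vr[D=110592/13735 F=1119232/141705] → run F
t=11: vr[D=110592/13735 F=487424/47235] → run D
t=12: vr[F=487424/47235] → run F
t=13: vr[F=1805312/141705] → run F
t=14: vr[F=2148352/141705] → run F
t=15: vr[F=830464/47235] → run F
t=16: (idle)
t=17: (idle)
t=18: (idle)
t=19: (idle)
t=20: (idle)

context switches = 12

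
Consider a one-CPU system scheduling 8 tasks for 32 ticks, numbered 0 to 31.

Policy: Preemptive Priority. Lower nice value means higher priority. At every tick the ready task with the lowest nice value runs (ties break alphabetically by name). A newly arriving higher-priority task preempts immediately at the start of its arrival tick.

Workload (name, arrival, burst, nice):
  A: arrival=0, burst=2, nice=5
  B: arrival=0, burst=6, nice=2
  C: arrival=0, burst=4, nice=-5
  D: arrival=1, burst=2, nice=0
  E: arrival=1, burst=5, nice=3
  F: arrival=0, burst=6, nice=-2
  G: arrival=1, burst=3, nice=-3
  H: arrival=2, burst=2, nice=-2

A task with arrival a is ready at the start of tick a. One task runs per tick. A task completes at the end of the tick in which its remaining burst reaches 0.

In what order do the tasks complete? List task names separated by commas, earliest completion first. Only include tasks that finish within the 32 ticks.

t=0: ready={A,B,C,F} → run C
t=1: ready={A,B,C,D,E,F,G} → run C
t=2: ready={A,B,C,D,E,F,G,H} → run C
t=3: ready={A,B,C,D,E,F,G,H} → run C
t=4: ready={A,B,D,E,F,G,H} → run G
t=5: ready={A,B,D,E,F,G,H} → run G
t=6: ready={A,B,D,E,F,G,H} → run G
t=7: ready={A,B,D,E,F,H} → run F
t=8: ready={A,B,D,E,F,H} → run F
t=9: ready={A,B,D,E,F,H} → run F
t=10: ready={A,B,D,E,F,H} → run F
t=11: ready={A,B,D,E,F,H} → run F
t=12: ready={A,B,D,E,F,H} → run F
t=13: ready={A,B,D,E,H} → run H
t=14: ready={A,B,D,E,H} → run H
t=15: ready={A,B,D,E} → run D
t=16: ready={A,B,D,E} → run D
t=17: ready={A,B,E} → run B
t=18: ready={A,B,E} → run B
t=19: ready={A,B,E} → run B
t=20: ready={A,B,E} → run B
t=21: ready={A,B,E} → run B
t=22: ready={A,B,E} → run B
t=23: ready={A,E} → run E
t=24: ready={A,E} → run E
t=25: ready={A,E} → run E
t=26: ready={A,E} → run E
t=27: ready={A,E} → run E
t=28: ready={A} → run A
t=29: ready={A} → run A
t=30: (idle)
t=31: (idle)

completion order = C, G, F, H, D, B, E, A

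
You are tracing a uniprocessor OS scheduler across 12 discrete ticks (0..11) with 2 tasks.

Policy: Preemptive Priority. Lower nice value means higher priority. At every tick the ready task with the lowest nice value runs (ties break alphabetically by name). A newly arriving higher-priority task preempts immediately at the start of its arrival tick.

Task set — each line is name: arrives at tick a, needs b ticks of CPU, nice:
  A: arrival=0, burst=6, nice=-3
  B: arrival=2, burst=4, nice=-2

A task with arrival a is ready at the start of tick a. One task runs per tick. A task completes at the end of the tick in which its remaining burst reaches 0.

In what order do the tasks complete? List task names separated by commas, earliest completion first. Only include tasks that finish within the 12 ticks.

t=0: ready={A} → run A
t=1: ready={A} → run A
t=2: ready={A,B} → run A
t=3: ready={A,B} → run A
t=4: ready={A,B} → run A
t=5: ready={A,B} → run A
t=6: ready={B} → run B
t=7: ready={B} → run B
t=8: ready={B} → run B
t=9: ready={B} → run B
t=10: (idle)
t=11: (idle)

completion order = A, B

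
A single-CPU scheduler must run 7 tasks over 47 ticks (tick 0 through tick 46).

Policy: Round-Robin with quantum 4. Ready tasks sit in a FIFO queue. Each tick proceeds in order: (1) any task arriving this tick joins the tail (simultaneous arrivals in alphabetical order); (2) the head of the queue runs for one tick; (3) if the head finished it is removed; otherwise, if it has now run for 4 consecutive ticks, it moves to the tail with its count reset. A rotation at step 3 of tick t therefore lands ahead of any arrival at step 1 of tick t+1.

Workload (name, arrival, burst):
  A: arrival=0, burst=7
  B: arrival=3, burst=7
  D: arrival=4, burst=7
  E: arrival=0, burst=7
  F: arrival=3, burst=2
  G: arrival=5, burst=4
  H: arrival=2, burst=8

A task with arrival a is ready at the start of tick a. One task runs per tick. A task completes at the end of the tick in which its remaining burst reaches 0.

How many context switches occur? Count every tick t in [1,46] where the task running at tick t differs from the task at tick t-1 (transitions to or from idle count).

t=0: queue=[A,E] q_used=0 → run A
t=1: queue=[A,E] q_used=1 → run A
t=2: queue=[A,E,H] q_used=2 → run A
t=3: queue=[A,E,H,B,F] q_used=3 → run A
t=4: queue=[E,H,B,F,A,D] q_used=0 → run E
t=5: queue=[E,H,B,F,A,D,G] q_used=1 → run E
t=6: queue=[E,H,B,F,A,D,G] q_used=2 → run E
t=7: queue=[E,H,B,F,A,D,G] q_used=3 → run E
t=8: queue=[H,B,F,A,D,G,E] q_used=0 → run H
t=9: queue=[H,B,F,A,D,G,E] q_used=1 → run H
t=10: queue=[H,B,F,A,D,G,E] q_used=2 → run H
t=11: queue=[H,B,F,A,D,G,E] q_used=3 → run H
t=12: queue=[B,F,A,D,G,E,H] q_used=0 → run B
t=13: queue=[B,F,A,D,G,E,H] q_used=1 → run B
t=14: queue=[B,F,A,D,G,E,H] q_used=2 → run B
t=15: queue=[B,F,A,D,G,E,H] q_used=3 → run B
t=16: queue=[F,A,D,G,E,H,B] q_used=0 → run F
t=17: queue=[F,A,D,G,E,H,B] q_used=1 → run F
t=18: queue=[A,D,G,E,H,B] q_used=0 → run A
t=19: queue=[A,D,G,E,H,B] q_used=1 → run A
t=20: queue=[A,D,G,E,H,B] q_used=2 → run A
t=21: queue=[D,G,E,H,B] q_used=0 → run D
t=22: queue=[D,G,E,H,B] q_used=1 → run D
t=23: queue=[D,G,E,H,B] q_used=2 → run D
t=24: queue=[D,G,E,H,B] q_used=3 → run D
t=25: queue=[G,E,H,B,D] q_used=0 → run G
t=26: queue=[G,E,H,B,D] q_used=1 → run G
t=27: queue=[G,E,H,B,D] q_used=2 → run G
t=28: queue=[G,E,H,B,D] q_used=3 → run G
t=29: queue=[E,H,B,D] q_used=0 → run E
t=30: queue=[E,H,B,D] q_used=1 → run E
t=31: queue=[E,H,B,D] q_used=2 → run E
t=32: queue=[H,B,D] q_used=0 → run H
t=33: queue=[H,B,D] q_used=1 → run H
t=34: queue=[H,B,D] q_used=2 → run H
t=35: queue=[H,B,D] q_used=3 → run H
t=36: queue=[B,D] q_used=0 → run B
t=37: queue=[B,D] q_used=1 → run B
t=38: queue=[B,D] q_used=2 → run B
t=39: queue=[D] q_used=0 → run D
t=40: queue=[D] q_used=1 → run D
t=41: queue=[D] q_used=2 → run D
t=42: (idle)
t=43: (idle)
t=44: (idle)
t=45: (idle)
t=46: (idle)

context switches = 12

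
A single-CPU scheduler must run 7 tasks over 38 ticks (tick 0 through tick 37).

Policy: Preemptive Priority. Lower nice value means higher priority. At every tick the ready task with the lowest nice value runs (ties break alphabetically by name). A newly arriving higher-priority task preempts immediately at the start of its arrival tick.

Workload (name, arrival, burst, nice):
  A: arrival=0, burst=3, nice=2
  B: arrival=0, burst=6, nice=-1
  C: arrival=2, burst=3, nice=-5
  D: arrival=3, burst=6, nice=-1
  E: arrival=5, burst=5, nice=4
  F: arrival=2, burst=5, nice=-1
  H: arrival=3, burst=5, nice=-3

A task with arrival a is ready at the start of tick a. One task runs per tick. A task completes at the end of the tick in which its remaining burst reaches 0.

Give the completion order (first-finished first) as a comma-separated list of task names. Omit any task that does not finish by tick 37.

t=0: ready={A,B} → run B
t=1: ready={A,B} → run B
t=2: ready={A,B,C,F} → run C
t=3: ready={A,B,C,D,F,H} → run C
t=4: ready={A,B,C,D,F,H} → run C
t=5: ready={A,B,D,E,F,H} → run H
t=6: ready={A,B,D,E,F,H} → run H
t=7: ready={A,B,D,E,F,H} → run H
t=8: ready={A,B,D,E,F,H} → run H
t=9: ready={A,B,D,E,F,H} → run H
t=10: ready={A,B,D,E,F} → run B
t=11: ready={A,B,D,E,F} → run B
t=12: ready={A,B,D,E,F} → run B
t=13: ready={A,B,D,E,F} → run B
t=14: ready={A,D,E,F} → run D
t=15: ready={A,D,E,F} → run D
t=16: ready={A,D,E,F} → run D
t=17: ready={A,D,E,F} → run D
t=18: ready={A,D,E,F} → run D
t=19: ready={A,D,E,F} → run D
t=20: ready={A,E,F} → run F
t=21: ready={A,E,F} → run F
t=22: ready={A,E,F} → run F
t=23: ready={A,E,F} → run F
t=24: ready={A,E,F} → run F
t=25: ready={A,E} → run A
t=26: ready={A,E} → run A
t=27: ready={A,E} → run A
t=28: ready={E} → run E
t=29: ready={E} → run E
t=30: ready={E} → run E
t=31: ready={E} → run E
t=32: ready={E} → run E
t=33: (idle)
t=34: (idle)
t=35: (idle)
t=36: (idle)
t=37: (idle)

completion order = C, H, B, D, F, A, E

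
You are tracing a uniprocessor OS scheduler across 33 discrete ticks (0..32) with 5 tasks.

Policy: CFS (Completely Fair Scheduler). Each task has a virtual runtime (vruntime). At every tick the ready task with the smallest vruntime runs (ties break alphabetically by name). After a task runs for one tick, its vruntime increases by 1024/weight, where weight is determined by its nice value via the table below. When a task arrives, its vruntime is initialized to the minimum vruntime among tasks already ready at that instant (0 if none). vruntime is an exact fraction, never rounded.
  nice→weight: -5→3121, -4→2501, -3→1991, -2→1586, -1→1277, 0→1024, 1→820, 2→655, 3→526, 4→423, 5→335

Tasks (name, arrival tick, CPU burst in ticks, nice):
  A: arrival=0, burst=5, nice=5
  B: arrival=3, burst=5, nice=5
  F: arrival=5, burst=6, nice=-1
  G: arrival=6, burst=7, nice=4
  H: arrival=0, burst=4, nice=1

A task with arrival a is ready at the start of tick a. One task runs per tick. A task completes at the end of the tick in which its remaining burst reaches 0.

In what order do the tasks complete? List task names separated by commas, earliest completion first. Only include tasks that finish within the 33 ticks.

t=0: vr[A=0 H=0] → run A
t=1: vr[A=1024/335 H=0] → run H
t=2: vr[A=1024/335 H=256/205] → run H
t=3: vr[A=1024/335 B=512/205 H=512/205] → run B
t=4: vr[A=1024/335 B=76288/13735 H=512/205] → run H
t=5: vr[A=1024/335 B=76288/13735 F=1024/335 H=768/205] → run A
t=6: vr[A=2048/335 B=76288/13735 F=1024/335 G=1024/335 H=768/205] → run F
t=7: vr[A=2048/335 B=76288/13735 F=1650688/427795 G=1024/335 H=768/205] → run G
t=8: vr[A=2048/335 B=76288/13735 F=1650688/427795 G=776192/141705 H=768/205] → run H
t=9: vr[A=2048/335 B=76288/13735 F=1650688/427795 G=776192/141705] → run F
t=10: vr[A=2048/335 B=76288/13735 F=1993728/427795 G=776192/141705] → run F
t=11: vr[A=2048/335 B=76288/13735 F=2336768/427795 G=776192/141705] → run F
t=12: vr[A=2048/335 B=76288/13735 F=2679808/427795 G=776192/141705] → run G
t=13: vr[A=2048/335 B=76288/13735 F=2679808/427795 G=1119232/141705] → run B
t=14: vr[A=2048/335 B=118272/13735 F=2679808/427795 G=1119232/141705] → run A
t=15: vr[A=3072/335 B=118272/13735 F=2679808/427795 G=1119232/141705] → run F
t=16: vr[A=3072/335 B=118272/13735 F=3022848/427795 G=1119232/141705] → run F
t=17: vr[A=3072/335 B=118272/13735 G=1119232/141705] → run G
t=18: vr[A=3072/335 B=118272/13735 G=487424/47235] → run B
t=19: vr[A=3072/335 B=160256/13735 G=487424/47235] → run A
t=20: vr[A=4096/335 B=160256/13735 G=487424/47235] → run G
t=21: vr[A=4096/335 B=160256/13735 G=1805312/141705] → run B
t=22: vr[A=4096/335 B=40448/2747 G=1805312/141705] → run A
t=23: vr[B=40448/2747 G=1805312/141705] → run G
t=24: vr[B=40448/2747 G=2148352/141705] → run B
t=25: vr[G=2148352/141705] → run G
t=26: vr[G=830464/47235] → run G
t=27: (idle)
t=28: (idle)
t=29: (idle)
t=30: (idle)
t=31: (idle)
t=32: (idle)

completion order = H, F, A, B, G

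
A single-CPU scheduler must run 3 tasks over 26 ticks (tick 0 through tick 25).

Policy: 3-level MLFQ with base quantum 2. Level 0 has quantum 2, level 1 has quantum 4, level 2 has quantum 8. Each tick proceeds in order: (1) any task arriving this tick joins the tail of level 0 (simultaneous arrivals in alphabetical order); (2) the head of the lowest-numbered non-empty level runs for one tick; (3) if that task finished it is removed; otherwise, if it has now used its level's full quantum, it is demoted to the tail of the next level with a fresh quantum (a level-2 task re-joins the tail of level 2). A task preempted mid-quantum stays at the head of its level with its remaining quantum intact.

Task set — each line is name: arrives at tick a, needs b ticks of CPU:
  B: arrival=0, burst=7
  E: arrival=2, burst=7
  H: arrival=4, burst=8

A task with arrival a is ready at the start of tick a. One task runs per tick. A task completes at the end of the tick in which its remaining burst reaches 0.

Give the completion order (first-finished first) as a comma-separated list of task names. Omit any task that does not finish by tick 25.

completion order = B, E, H

t=0: L0/L1/L2 = B/-/- → run B
t=1: L0/L1/L2 = B/-/- → run B
t=2: L0/L1/L2 = E/B/- → run E
t=3: L0/L1/L2 = E/B/- → run E
t=4: L0/L1/L2 = H/BE/- → run H
t=5: L0/L1/L2 = H/BE/- → run H
t=6: L0/L1/L2 = -/BEH/- → run B
t=7: L0/L1/L2 = -/BEH/- → run B
t=8: L0/L1/L2 = -/BEH/- → run B
t=9: L0/L1/L2 = -/BEH/- → run B
t=10: L0/L1/L2 = -/EH/B → run E
t=11: L0/L1/L2 = -/EH/B → run E
t=12: L0/L1/L2 = -/EH/B → run E
t=13: L0/L1/L2 = -/EH/B → run E
t=14: L0/L1/L2 = -/H/BE → run H
t=15: L0/L1/L2 = -/H/BE → run H
t=16: L0/L1/L2 = -/H/BE → run H
t=17: L0/L1/L2 = -/H/BE → run H
t=18: L0/L1/L2 = -/-/BEH → run B
t=19: L0/L1/L2 = -/-/EH → run E
t=20: L0/L1/L2 = -/-/H → run H
t=21: L0/L1/L2 = -/-/H → run H
t=22: (idle)
t=23: (idle)
t=24: (idle)
t=25: (idle)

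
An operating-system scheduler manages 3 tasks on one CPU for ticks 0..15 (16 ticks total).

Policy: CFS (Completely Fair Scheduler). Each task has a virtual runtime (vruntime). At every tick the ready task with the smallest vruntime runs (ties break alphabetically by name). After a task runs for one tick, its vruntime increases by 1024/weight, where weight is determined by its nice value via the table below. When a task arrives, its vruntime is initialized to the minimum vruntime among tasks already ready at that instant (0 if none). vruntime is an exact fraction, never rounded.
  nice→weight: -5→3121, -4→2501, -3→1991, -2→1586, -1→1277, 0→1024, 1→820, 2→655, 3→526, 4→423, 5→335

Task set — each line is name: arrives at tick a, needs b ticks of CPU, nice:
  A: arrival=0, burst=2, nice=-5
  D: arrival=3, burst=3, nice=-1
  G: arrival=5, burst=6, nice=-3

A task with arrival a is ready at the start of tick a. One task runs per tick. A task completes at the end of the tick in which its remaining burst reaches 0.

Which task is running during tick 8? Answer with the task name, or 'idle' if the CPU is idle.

t=0: vr[A=0] → run A
t=1: vr[A=1024/3121] → run A
t=2: (idle)
t=3: vr[D=0] → run D
t=4: vr[D=1024/1277] → run D
t=5: vr[D=2048/1277 G=2048/1277] → run D
t=6: vr[G=2048/1277] → run G
t=7: vr[G=5385216/2542507] → run G
t=8: vr[G=6692864/2542507] → run G
t=9: vr[G=8000512/2542507] → run G
t=10: vr[G=9308160/2542507] → run G
t=11: vr[G=10615808/2542507] → run G
t=12: (idle)
t=13: (idle)
t=14: (idle)
t=15: (idle)

running at tick 8 = G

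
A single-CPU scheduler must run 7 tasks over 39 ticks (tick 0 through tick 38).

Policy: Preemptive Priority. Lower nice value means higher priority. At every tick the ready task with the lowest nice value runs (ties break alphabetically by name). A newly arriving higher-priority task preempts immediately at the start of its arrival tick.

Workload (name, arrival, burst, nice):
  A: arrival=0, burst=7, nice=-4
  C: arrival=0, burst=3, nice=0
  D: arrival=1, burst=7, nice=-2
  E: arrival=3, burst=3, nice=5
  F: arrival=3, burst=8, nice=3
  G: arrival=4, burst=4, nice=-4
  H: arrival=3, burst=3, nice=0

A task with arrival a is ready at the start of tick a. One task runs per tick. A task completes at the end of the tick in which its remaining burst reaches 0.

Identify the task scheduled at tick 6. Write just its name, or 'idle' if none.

running at tick 6 = A

t=0: ready={A,C} → run A
t=1: ready={A,C,D} → run A
t=2: ready={A,C,D} → run A
t=3: ready={A,C,D,E,F,H} → run A
t=4: ready={A,C,D,E,F,G,H} → run A
t=5: ready={A,C,D,E,F,G,H} → run A
t=6: ready={A,C,D,E,F,G,H} → run A
t=7: ready={C,D,E,F,G,H} → run G
t=8: ready={C,D,E,F,G,H} → run G
t=9: ready={C,D,E,F,G,H} → run G
t=10: ready={C,D,E,F,G,H} → run G
t=11: ready={C,D,E,F,H} → run D
t=12: ready={C,D,E,F,H} → run D
t=13: ready={C,D,E,F,H} → run D
t=14: ready={C,D,E,F,H} → run D
t=15: ready={C,D,E,F,H} → run D
t=16: ready={C,D,E,F,H} → run D
t=17: ready={C,D,E,F,H} → run D
t=18: ready={C,E,F,H} → run C
t=19: ready={C,E,F,H} → run C
t=20: ready={C,E,F,H} → run C
t=21: ready={E,F,H} → run H
t=22: ready={E,F,H} → run H
t=23: ready={E,F,H} → run H
t=24: ready={E,F} → run F
t=25: ready={E,F} → run F
t=26: ready={E,F} → run F
t=27: ready={E,F} → run F
t=28: ready={E,F} → run F
t=29: ready={E,F} → run F
t=30: ready={E,F} → run F
t=31: ready={E,F} → run F
t=32: ready={E} → run E
t=33: ready={E} → run E
t=34: ready={E} → run E
t=35: (idle)
t=36: (idle)
t=37: (idle)
t=38: (idle)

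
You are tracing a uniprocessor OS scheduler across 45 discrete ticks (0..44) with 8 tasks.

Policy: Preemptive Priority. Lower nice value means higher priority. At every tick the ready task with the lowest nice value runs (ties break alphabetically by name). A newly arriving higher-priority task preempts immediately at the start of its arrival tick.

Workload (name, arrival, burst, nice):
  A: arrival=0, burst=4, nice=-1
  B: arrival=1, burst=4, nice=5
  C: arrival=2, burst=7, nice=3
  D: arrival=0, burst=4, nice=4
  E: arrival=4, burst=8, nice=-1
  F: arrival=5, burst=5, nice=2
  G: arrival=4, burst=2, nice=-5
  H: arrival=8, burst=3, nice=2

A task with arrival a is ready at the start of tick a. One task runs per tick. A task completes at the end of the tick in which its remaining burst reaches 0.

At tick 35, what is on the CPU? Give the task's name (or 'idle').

running at tick 35 = B

t=0: ready={A,D} → run A
t=1: ready={A,B,D} → run A
t=2: ready={A,B,C,D} → run A
t=3: ready={A,B,C,D} → run A
t=4: ready={B,C,D,E,G} → run G
t=5: ready={B,C,D,E,F,G} → run G
t=6: ready={B,C,D,E,F} → run E
t=7: ready={B,C,D,E,F} → run E
t=8: ready={B,C,D,E,F,H} → run E
t=9: ready={B,C,D,E,F,H} → run E
t=10: ready={B,C,D,E,F,H} → run E
t=11: ready={B,C,D,E,F,H} → run E
t=12: ready={B,C,D,E,F,H} → run E
t=13: ready={B,C,D,E,F,H} → run E
t=14: ready={B,C,D,F,H} → run F
t=15: ready={B,C,D,F,H} → run F
t=16: ready={B,C,D,F,H} → run F
t=17: ready={B,C,D,F,H} → run F
t=18: ready={B,C,D,F,H} → run F
t=19: ready={B,C,D,H} → run H
t=20: ready={B,C,D,H} → run H
t=21: ready={B,C,D,H} → run H
t=22: ready={B,C,D} → run C
t=23: ready={B,C,D} → run C
t=24: ready={B,C,D} → run C
t=25: ready={B,C,D} → run C
t=26: ready={B,C,D} → run C
t=27: ready={B,C,D} → run C
t=28: ready={B,C,D} → run C
t=29: ready={B,D} → run D
t=30: ready={B,D} → run D
t=31: ready={B,D} → run D
t=32: ready={B,D} → run D
t=33: ready={B} → run B
t=34: ready={B} → run B
t=35: ready={B} → run B
t=36: ready={B} → run B
t=37: (idle)
t=38: (idle)
t=39: (idle)
t=40: (idle)
t=41: (idle)
t=42: (idle)
t=43: (idle)
t=44: (idle)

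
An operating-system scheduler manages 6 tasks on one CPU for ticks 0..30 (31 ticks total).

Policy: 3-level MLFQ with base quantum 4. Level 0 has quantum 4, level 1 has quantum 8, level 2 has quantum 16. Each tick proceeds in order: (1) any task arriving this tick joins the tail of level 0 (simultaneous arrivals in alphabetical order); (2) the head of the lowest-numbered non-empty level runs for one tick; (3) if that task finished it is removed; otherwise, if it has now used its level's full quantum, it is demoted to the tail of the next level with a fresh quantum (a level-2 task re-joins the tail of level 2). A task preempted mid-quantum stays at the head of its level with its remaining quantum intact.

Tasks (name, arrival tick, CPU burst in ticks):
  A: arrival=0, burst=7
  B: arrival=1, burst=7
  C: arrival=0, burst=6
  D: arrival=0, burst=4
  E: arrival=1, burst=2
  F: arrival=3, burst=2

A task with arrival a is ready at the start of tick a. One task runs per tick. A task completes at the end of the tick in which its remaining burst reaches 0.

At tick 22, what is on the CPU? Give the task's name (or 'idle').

t=0: L0/L1/L2 = ACD/-/- → run A
t=1: L0/L1/L2 = ACDBE/-/- → run A
t=2: L0/L1/L2 = ACDBE/-/- → run A
t=3: L0/L1/L2 = ACDBEF/-/- → run A
t=4: L0/L1/L2 = CDBEF/A/- → run C
t=5: L0/L1/L2 = CDBEF/A/- → run C
t=6: L0/L1/L2 = CDBEF/A/- → run C
t=7: L0/L1/L2 = CDBEF/A/- → run C
t=8: L0/L1/L2 = DBEF/AC/- → run D
t=9: L0/L1/L2 = DBEF/AC/- → run D
t=10: L0/L1/L2 = DBEF/AC/- → run D
t=11: L0/L1/L2 = DBEF/AC/- → run D
t=12: L0/L1/L2 = BEF/AC/- → run B
t=13: L0/L1/L2 = BEF/AC/- → run B
t=14: L0/L1/L2 = BEF/AC/- → run B
t=15: L0/L1/L2 = BEF/AC/- → run B
t=16: L0/L1/L2 = EF/ACB/- → run E
t=17: L0/L1/L2 = EF/ACB/- → run E
t=18: L0/L1/L2 = F/ACB/- → run F
t=19: L0/L1/L2 = F/ACB/- → run F
t=20: L0/L1/L2 = -/ACB/- → run A
t=21: L0/L1/L2 = -/ACB/- → run A
t=22: L0/L1/L2 = -/ACB/- → run A
t=23: L0/L1/L2 = -/CB/- → run C
t=24: L0/L1/L2 = -/CB/- → run C
t=25: L0/L1/L2 = -/B/- → run B
t=26: L0/L1/L2 = -/B/- → run B
t=27: L0/L1/L2 = -/B/- → run B
t=28: (idle)
t=29: (idle)
t=30: (idle)

running at tick 22 = A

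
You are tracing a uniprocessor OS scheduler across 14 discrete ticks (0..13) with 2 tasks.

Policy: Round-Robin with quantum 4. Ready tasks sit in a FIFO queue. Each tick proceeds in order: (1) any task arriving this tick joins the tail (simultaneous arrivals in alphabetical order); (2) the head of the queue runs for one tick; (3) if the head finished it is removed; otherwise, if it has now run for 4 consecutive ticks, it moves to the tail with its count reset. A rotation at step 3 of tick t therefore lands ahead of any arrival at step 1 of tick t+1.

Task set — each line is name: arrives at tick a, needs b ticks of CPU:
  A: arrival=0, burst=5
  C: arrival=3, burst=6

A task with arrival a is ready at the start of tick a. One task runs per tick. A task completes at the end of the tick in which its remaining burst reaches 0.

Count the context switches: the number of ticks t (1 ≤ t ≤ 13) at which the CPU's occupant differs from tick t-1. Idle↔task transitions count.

context switches = 4

t=0: queue=[A] q_used=0 → run A
t=1: queue=[A] q_used=1 → run A
t=2: queue=[A] q_used=2 → run A
t=3: queue=[A,C] q_used=3 → run A
t=4: queue=[C,A] q_used=0 → run C
t=5: queue=[C,A] q_used=1 → run C
t=6: queue=[C,A] q_used=2 → run C
t=7: queue=[C,A] q_used=3 → run C
t=8: queue=[A,C] q_used=0 → run A
t=9: queue=[C] q_used=0 → run C
t=10: queue=[C] q_used=1 → run C
t=11: (idle)
t=12: (idle)
t=13: (idle)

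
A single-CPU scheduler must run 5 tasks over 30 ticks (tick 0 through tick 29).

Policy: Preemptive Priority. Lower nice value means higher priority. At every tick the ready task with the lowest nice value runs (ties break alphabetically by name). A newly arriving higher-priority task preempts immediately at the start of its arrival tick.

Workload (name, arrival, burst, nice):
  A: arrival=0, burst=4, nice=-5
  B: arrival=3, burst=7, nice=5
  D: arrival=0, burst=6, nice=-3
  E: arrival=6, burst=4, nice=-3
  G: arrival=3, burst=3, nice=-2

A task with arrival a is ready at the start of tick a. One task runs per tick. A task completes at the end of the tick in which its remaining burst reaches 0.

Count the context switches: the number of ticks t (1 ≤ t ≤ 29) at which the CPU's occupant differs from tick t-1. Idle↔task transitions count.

t=0: ready={A,D} → run A
t=1: ready={A,D} → run A
t=2: ready={A,D} → run A
t=3: ready={A,B,D,G} → run A
t=4: ready={B,D,G} → run D
t=5: ready={B,D,G} → run D
t=6: ready={B,D,E,G} → run D
t=7: ready={B,D,E,G} → run D
t=8: ready={B,D,E,G} → run D
t=9: ready={B,D,E,G} → run D
t=10: ready={B,E,G} → run E
t=11: ready={B,E,G} → run E
t=12: ready={B,E,G} → run E
t=13: ready={B,E,G} → run E
t=14: ready={B,G} → run G
t=15: ready={B,G} → run G
t=16: ready={B,G} → run G
t=17: ready={B} → run B
t=18: ready={B} → run B
t=19: ready={B} → run B
t=20: ready={B} → run B
t=21: ready={B} → run B
t=22: ready={B} → run B
t=23: ready={B} → run B
t=24: (idle)
t=25: (idle)
t=26: (idle)
t=27: (idle)
t=28: (idle)
t=29: (idle)

context switches = 5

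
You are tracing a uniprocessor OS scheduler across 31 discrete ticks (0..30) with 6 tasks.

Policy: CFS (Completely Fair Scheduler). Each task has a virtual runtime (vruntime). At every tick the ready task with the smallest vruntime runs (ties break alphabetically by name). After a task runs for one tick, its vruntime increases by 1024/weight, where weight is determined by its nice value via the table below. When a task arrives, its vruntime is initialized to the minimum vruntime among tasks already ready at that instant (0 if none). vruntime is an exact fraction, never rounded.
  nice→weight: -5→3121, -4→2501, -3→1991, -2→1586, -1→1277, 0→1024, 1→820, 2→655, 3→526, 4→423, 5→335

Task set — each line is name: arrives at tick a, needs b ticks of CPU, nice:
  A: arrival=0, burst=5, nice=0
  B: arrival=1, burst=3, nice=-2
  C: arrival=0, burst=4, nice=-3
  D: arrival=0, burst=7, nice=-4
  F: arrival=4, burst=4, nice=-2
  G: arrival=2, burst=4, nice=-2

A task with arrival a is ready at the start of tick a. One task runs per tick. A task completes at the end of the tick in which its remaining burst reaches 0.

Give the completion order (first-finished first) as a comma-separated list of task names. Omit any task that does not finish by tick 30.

completion order = B, C, F, G, D, A

t=0: vr[A=0 C=0 D=0] → run A
t=1: vr[A=1 B=0 C=0 D=0] → run B
t=2: vr[A=1 B=512/793 C=0 D=0 G=0] → run C
t=3: vr[A=1 B=512/793 C=1024/1991 D=0 G=0] → run D
t=4: vr[A=1 B=512/793 C=1024/1991 D=1024/2501 F=0 G=0] → run F
t=5: vr[A=1 B=512/793 C=1024/1991 D=1024/2501 F=512/793 G=0] → run G
t=6: vr[A=1 B=512/793 C=1024/1991 D=1024/2501 F=512/793 G=512/793] → run D
t=7: vr[A=1 B=512/793 C=1024/1991 D=2048/2501 F=512/793 G=512/793] → run C
t=8: vr[A=1 B=512/793 C=2048/1991 D=2048/2501 F=512/793 G=512/793] → run B
t=9: vr[A=1 B=1024/793 C=2048/1991 D=2048/2501 F=512/793 G=512/793] → run F
t=10: vr[A=1 B=1024/793 C=2048/1991 D=2048/2501 F=1024/793 G=512/793] → run G
t=11: vr[A=1 B=1024/793 C=2048/1991 D=2048/2501 F=1024/793 G=1024/793] → run D
t=12: vr[A=1 B=1024/793 C=2048/1991 D=3072/2501 F=1024/793 G=1024/793] → run A
t=13: vr[A=2 B=1024/793 C=2048/1991 D=3072/2501 F=1024/793 G=1024/793] → run C
t=14: vr[A=2 B=1024/793 C=3072/1991 D=3072/2501 F=1024/793 G=1024/793] → run D
t=15: vr[A=2 B=1024/793 C=3072/1991 D=4096/2501 F=1024/793 G=1024/793] → run B
t=16: vr[A=2 C=3072/1991 D=4096/2501 F=1024/793 G=1024/793] → run F
t=17: vr[A=2 C=3072/1991 D=4096/2501 F=1536/793 G=1024/793] → run G
t=18: vr[A=2 C=3072/1991 D=4096/2501 F=1536/793 G=1536/793] → run C
t=19: vr[A=2 D=4096/2501 F=1536/793 G=1536/793] → run D
t=20: vr[A=2 D=5120/2501 F=1536/793 G=1536/793] → run F
t=21: vr[A=2 D=5120/2501 G=1536/793] → run G
t=22: vr[A=2 D=5120/2501] → run A
t=23: vr[A=3 D=5120/2501] → run D
t=24: vr[A=3 D=6144/2501] → run D
t=25: vr[A=3] → run A
t=26: vr[A=4] → run A
t=27: (idle)
t=28: (idle)
t=29: (idle)
t=30: (idle)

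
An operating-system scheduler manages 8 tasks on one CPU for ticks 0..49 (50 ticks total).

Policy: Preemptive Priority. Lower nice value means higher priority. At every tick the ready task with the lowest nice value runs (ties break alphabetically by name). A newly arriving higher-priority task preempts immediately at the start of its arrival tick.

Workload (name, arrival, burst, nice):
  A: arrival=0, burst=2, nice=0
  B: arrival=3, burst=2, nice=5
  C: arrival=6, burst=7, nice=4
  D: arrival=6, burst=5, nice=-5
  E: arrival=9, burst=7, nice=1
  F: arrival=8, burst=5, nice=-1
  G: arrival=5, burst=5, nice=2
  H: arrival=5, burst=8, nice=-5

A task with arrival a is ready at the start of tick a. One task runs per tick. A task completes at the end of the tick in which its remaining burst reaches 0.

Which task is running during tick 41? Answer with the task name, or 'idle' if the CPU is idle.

running at tick 41 = C

t=0: ready={A} → run A
t=1: ready={A} → run A
t=2: (idle)
t=3: ready={B} → run B
t=4: ready={B} → run B
t=5: ready={G,H} → run H
t=6: ready={C,D,G,H} → run D
t=7: ready={C,D,G,H} → run D
t=8: ready={C,D,F,G,H} → run D
t=9: ready={C,D,E,F,G,H} → run D
t=10: ready={C,D,E,F,G,H} → run D
t=11: ready={C,E,F,G,H} → run H
t=12: ready={C,E,F,G,H} → run H
t=13: ready={C,E,F,G,H} → run H
t=14: ready={C,E,F,G,H} → run H
t=15: ready={C,E,F,G,H} → run H
t=16: ready={C,E,F,G,H} → run H
t=17: ready={C,E,F,G,H} → run H
t=18: ready={C,E,F,G} → run F
t=19: ready={C,E,F,G} → run F
t=20: ready={C,E,F,G} → run F
t=21: ready={C,E,F,G} → run F
t=22: ready={C,E,F,G} → run F
t=23: ready={C,E,G} → run E
t=24: ready={C,E,G} → run E
t=25: ready={C,E,G} → run E
t=26: ready={C,E,G} → run E
t=27: ready={C,E,G} → run E
t=28: ready={C,E,G} → run E
t=29: ready={C,E,G} → run E
t=30: ready={C,G} → run G
t=31: ready={C,G} → run G
t=32: ready={C,G} → run G
t=33: ready={C,G} → run G
t=34: ready={C,G} → run G
t=35: ready={C} → run C
t=36: ready={C} → run C
t=37: ready={C} → run C
t=38: ready={C} → run C
t=39: ready={C} → run C
t=40: ready={C} → run C
t=41: ready={C} → run C
t=42: (idle)
t=43: (idle)
t=44: (idle)
t=45: (idle)
t=46: (idle)
t=47: (idle)
t=48: (idle)
t=49: (idle)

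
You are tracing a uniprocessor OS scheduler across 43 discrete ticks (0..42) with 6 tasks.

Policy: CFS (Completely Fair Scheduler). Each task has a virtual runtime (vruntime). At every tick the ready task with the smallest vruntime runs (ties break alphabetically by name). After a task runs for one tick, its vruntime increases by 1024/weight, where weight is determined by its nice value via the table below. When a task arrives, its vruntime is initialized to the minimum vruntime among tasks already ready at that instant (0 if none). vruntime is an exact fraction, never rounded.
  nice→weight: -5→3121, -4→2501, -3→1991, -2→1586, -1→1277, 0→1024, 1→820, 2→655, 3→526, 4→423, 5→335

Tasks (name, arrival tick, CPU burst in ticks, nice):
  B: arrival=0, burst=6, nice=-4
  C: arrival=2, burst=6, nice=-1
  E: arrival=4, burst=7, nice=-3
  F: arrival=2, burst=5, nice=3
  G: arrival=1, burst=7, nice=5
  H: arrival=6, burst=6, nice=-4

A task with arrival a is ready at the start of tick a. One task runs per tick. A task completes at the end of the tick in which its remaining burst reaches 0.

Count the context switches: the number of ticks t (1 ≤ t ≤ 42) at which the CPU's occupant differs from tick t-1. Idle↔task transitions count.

t=0: vr[B=0] → run B
t=1: vr[B=1024/2501 G=1024/2501] → run B
t=2: vr[B=2048/2501 C=1024/2501 F=1024/2501 G=1024/2501] → run C
t=3: vr[B=2048/2501 C=3868672/3193777 F=1024/2501 G=1024/2501] → run F
t=4: vr[B=2048/2501 C=3868672/3193777 E=1024/2501 F=1549824/657763 G=1024/2501] → run E
t=5: vr[B=2048/2501 C=3868672/3193777 E=4599808/4979491 F=1549824/657763 G=1024/2501] → run G
t=6: vr[B=2048/2501 C=3868672/3193777 E=4599808/4979491 F=1549824/657763 G=2904064/837835 H=2048/2501] → run B
t=7: vr[B=3072/2501 C=3868672/3193777 E=4599808/4979491 F=1549824/657763 G=2904064/837835 H=2048/2501] → run H
t=8: vr[B=3072/2501 C=3868672/3193777 E=4599808/4979491 F=1549824/657763 G=2904064/837835 H=3072/2501] → run E
t=9: vr[B=3072/2501 C=3868672/3193777 E=7160832/4979491 F=1549824/657763 G=2904064/837835 H=3072/2501] → run C
t=10: vr[B=3072/2501 C=6429696/3193777 E=7160832/4979491 F=1549824/657763 G=2904064/837835 H=3072/2501] → run B
t=11: vr[B=4096/2501 C=6429696/3193777 E=7160832/4979491 F=1549824/657763 G=2904064/837835 H=3072/2501] → run H
t=12: vr[B=4096/2501 C=6429696/3193777 E=7160832/4979491 F=1549824/657763 G=2904064/837835 H=4096/2501] → run E
t=13: vr[B=4096/2501 C=6429696/3193777 E=9721856/4979491 F=1549824/657763 G=2904064/837835 H=4096/2501] → run B
t=14: vr[B=5120/2501 C=6429696/3193777 E=9721856/4979491 F=1549824/657763 G=2904064/837835 H=4096/2501] → run H
t=15: vr[B=5120/2501 C=6429696/3193777 E=9721856/4979491 F=1549824/657763 G=2904064/837835 H=5120/2501] → run E
t=16: vr[B=5120/2501 C=6429696/3193777 E=12282880/4979491 F=1549824/657763 G=2904064/837835 H=5120/2501] → run C
t=17: vr[B=5120/2501 C=8990720/3193777 E=12282880/4979491 F=1549824/657763 G=2904064/837835 H=5120/2501] → run B
t=18: vr[C=8990720/3193777 E=12282880/4979491 F=1549824/657763 G=2904064/837835 H=5120/2501] → run H
t=19: vr[C=8990720/3193777 E=12282880/4979491 F=1549824/657763 G=2904064/837835 H=6144/2501] → run F
t=20: vr[C=8990720/3193777 E=12282880/4979491 F=2830336/657763 G=2904064/837835 H=6144/2501] → run H
t=21: vr[C=8990720/3193777 E=12282880/4979491 F=2830336/657763 G=2904064/837835 H=7168/2501] → run E
t=22: vr[C=8990720/3193777 E=14843904/4979491 F=2830336/657763 G=2904064/837835 H=7168/2501] → run C
t=23: vr[C=11551744/3193777 E=14843904/4979491 F=2830336/657763 G=2904064/837835 H=7168/2501] → run H
t=24: vr[C=11551744/3193777 E=14843904/4979491 F=2830336/657763 G=2904064/837835] → run E
t=25: vr[C=11551744/3193777 E=17404928/4979491 F=2830336/657763 G=2904064/837835] → run G
t=26: vr[C=11551744/3193777 E=17404928/4979491 F=2830336/657763 G=5465088/837835] → run E
t=27: vr[C=11551744/3193777 F=2830336/657763 G=5465088/837835] → run C
t=28: vr[C=14112768/3193777 F=2830336/657763 G=5465088/837835] → run F
t=29: vr[C=14112768/3193777 F=4110848/657763 G=5465088/837835] → run C
t=30: vr[F=4110848/657763 G=5465088/837835] → run F
t=31: vr[F=5391360/657763 G=5465088/837835] → run G
t=32: vr[F=5391360/657763 G=8026112/837835] → run F
t=33: vr[G=8026112/837835] → run G
t=34: vr[G=10587136/837835] → run G
t=35: vr[G=2629632/167567] → run G
t=36: vr[G=15709184/837835] → run G
t=37: (idle)
t=38: (idle)
t=39: (idle)
t=40: (idle)
t=41: (idle)
t=42: (idle)

context switches = 33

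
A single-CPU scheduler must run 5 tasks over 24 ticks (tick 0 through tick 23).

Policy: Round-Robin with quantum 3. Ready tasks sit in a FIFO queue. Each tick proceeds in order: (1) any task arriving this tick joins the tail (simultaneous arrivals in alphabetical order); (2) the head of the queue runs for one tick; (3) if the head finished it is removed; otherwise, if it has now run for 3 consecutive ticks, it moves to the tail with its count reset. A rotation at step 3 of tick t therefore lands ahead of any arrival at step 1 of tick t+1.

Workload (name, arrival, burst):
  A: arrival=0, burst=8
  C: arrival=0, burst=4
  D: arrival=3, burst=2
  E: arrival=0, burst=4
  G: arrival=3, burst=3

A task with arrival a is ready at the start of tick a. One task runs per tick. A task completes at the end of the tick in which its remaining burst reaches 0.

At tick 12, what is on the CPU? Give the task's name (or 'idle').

running at tick 12 = D

t=0: queue=[A,C,E] q_used=0 → run A
t=1: queue=[A,C,E] q_used=1 → run A
t=2: queue=[A,C,E] q_used=2 → run A
t=3: queue=[C,E,A,D,G] q_used=0 → run C
t=4: queue=[C,E,A,D,G] q_used=1 → run C
t=5: queue=[C,E,A,D,G] q_used=2 → run C
t=6: queue=[E,A,D,G,C] q_used=0 → run E
t=7: queue=[E,A,D,G,C] q_used=1 → run E
t=8: queue=[E,A,D,G,C] q_used=2 → run E
t=9: queue=[A,D,G,C,E] q_used=0 → run A
t=10: queue=[A,D,G,C,E] q_used=1 → run A
t=11: queue=[A,D,G,C,E] q_used=2 → run A
t=12: queue=[D,G,C,E,A] q_used=0 → run D
t=13: queue=[D,G,C,E,A] q_used=1 → run D
t=14: queue=[G,C,E,A] q_used=0 → run G
t=15: queue=[G,C,E,A] q_used=1 → run G
t=16: queue=[G,C,E,A] q_used=2 → run G
t=17: queue=[C,E,A] q_used=0 → run C
t=18: queue=[E,A] q_used=0 → run E
t=19: queue=[A] q_used=0 → run A
t=20: queue=[A] q_used=1 → run A
t=21: (idle)
t=22: (idle)
t=23: (idle)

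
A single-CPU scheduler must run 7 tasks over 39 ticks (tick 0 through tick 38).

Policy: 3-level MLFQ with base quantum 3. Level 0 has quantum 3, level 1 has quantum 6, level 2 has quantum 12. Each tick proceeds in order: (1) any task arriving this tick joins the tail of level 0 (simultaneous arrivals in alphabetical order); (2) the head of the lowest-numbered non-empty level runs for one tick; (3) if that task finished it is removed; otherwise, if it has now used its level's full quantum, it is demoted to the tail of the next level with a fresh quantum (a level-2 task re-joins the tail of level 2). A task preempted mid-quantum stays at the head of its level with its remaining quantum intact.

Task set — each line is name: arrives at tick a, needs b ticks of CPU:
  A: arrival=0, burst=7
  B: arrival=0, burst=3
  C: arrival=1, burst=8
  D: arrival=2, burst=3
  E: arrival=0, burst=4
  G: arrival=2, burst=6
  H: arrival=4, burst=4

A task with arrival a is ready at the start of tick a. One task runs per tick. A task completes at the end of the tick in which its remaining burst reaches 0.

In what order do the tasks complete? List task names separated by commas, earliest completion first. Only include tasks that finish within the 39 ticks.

t=0: L0/L1/L2 = ABE/-/- → run A
t=1: L0/L1/L2 = ABEC/-/- → run A
t=2: L0/L1/L2 = ABECDG/-/- → run A
t=3: L0/L1/L2 = BECDG/A/- → run B
t=4: L0/L1/L2 = BECDGH/A/- → run B
t=5: L0/L1/L2 = BECDGH/A/- → run B
t=6: L0/L1/L2 = ECDGH/A/- → run E
t=7: L0/L1/L2 = ECDGH/A/- → run E
t=8: L0/L1/L2 = ECDGH/A/- → run E
t=9: L0/L1/L2 = CDGH/AE/- → run C
t=10: L0/L1/L2 = CDGH/AE/- → run C
t=11: L0/L1/L2 = CDGH/AE/- → run C
t=12: L0/L1/L2 = DGH/AEC/- → run D
t=13: L0/L1/L2 = DGH/AEC/- → run D
t=14: L0/L1/L2 = DGH/AEC/- → run D
t=15: L0/L1/L2 = GH/AEC/- → run G
t=16: L0/L1/L2 = GH/AEC/- → run G
t=17: L0/L1/L2 = GH/AEC/- → run G
t=18: L0/L1/L2 = H/AECG/- → run H
t=19: L0/L1/L2 = H/AECG/- → run H
t=20: L0/L1/L2 = H/AECG/- → run H
t=21: L0/L1/L2 = -/AECGH/- → run A
t=22: L0/L1/L2 = -/AECGH/- → run A
t=23: L0/L1/L2 = -/AECGH/- → run A
t=24: L0/L1/L2 = -/AECGH/- → run A
t=25: L0/L1/L2 = -/ECGH/- → run E
t=26: L0/L1/L2 = -/CGH/- → run C
t=27: L0/L1/L2 = -/CGH/- → run C
t=28: L0/L1/L2 = -/CGH/- → run C
t=29: L0/L1/L2 = -/CGH/- → run C
t=30: L0/L1/L2 = -/CGH/- → run C
t=31: L0/L1/L2 = -/GH/- → run G
t=32: L0/L1/L2 = -/GH/- → run G
t=33: L0/L1/L2 = -/GH/- → run G
t=34: L0/L1/L2 = -/H/- → run H
t=35: (idle)
t=36: (idle)
t=37: (idle)
t=38: (idle)

completion order = B, D, A, E, C, G, H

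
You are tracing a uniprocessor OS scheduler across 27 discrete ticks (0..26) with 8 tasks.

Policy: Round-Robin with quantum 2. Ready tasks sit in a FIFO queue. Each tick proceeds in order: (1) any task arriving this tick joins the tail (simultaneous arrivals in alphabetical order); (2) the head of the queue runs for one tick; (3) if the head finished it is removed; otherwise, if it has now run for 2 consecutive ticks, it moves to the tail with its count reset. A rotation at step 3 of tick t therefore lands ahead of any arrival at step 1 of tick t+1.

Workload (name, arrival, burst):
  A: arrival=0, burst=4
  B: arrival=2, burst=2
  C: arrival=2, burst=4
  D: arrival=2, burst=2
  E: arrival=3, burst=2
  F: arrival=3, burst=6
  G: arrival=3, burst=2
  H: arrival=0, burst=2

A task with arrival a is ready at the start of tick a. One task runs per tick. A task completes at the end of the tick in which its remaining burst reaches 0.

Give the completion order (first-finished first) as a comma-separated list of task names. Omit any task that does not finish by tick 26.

completion order = H, A, B, D, E, G, C, F

t=0: queue=[A,H] q_used=0 → run A
t=1: queue=[A,H] q_used=1 → run A
t=2: queue=[H,A,B,C,D] q_used=0 → run H
t=3: queue=[H,A,B,C,D,E,F,G] q_used=1 → run H
t=4: queue=[A,B,C,D,E,F,G] q_used=0 → run A
t=5: queue=[A,B,C,D,E,F,G] q_used=1 → run A
t=6: queue=[B,C,D,E,F,G] q_used=0 → run B
t=7: queue=[B,C,D,E,F,G] q_used=1 → run B
t=8: queue=[C,D,E,F,G] q_used=0 → run C
t=9: queue=[C,D,E,F,G] q_used=1 → run C
t=10: queue=[D,E,F,G,C] q_used=0 → run D
t=11: queue=[D,E,F,G,C] q_used=1 → run D
t=12: queue=[E,F,G,C] q_used=0 → run E
t=13: queue=[E,F,G,C] q_used=1 → run E
t=14: queue=[F,G,C] q_used=0 → run F
t=15: queue=[F,G,C] q_used=1 → run F
t=16: queue=[G,C,F] q_used=0 → run G
t=17: queue=[G,C,F] q_used=1 → run G
t=18: queue=[C,F] q_used=0 → run C
t=19: queue=[C,F] q_used=1 → run C
t=20: queue=[F] q_used=0 → run F
t=21: queue=[F] q_used=1 → run F
t=22: queue=[F] q_used=0 → run F
t=23: queue=[F] q_used=1 → run F
t=24: (idle)
t=25: (idle)
t=26: (idle)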